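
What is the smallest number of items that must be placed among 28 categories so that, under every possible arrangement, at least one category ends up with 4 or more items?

85

With 84 items one could put exactly 3 in each of the 28 categories, and no category would reach 4.
Pigeonhole: one more item must land in a category that already has 3, giving it 4.
So 28 × 3 + 1 = 85 items are required.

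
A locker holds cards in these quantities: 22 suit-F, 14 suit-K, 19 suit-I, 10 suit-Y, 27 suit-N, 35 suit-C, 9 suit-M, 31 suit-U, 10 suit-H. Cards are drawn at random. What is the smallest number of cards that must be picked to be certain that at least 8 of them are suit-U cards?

In the worst case for collecting suit-U cards, every non-suit-U card comes out first.
There are 22 + 14 + 19 + 10 + 27 + 35 + 9 + 10 = 146 non-suit-U cards altogether.
After those, each further card must be suit-U, so 146 + 8 = 154 draws guarantee 8 suit-U cards.

154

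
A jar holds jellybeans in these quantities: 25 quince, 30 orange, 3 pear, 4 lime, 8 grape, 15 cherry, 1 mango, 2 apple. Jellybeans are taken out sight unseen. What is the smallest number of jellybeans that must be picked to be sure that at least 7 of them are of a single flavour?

The 8 flavours are the holes; the jellybeans drawn are the pigeons.
To avoid 7 of any one flavour, the worst case takes at most 6 of each flavour, or every jellybean of a flavour that has fewer than 6.
That gives 6 + 6 + 3 + 4 + 6 + 6 + 1 + 2 = 34 jellybeans with no flavour reaching 7.
The next jellybean forces some flavour to 7, so 34 + 1 = 35.

35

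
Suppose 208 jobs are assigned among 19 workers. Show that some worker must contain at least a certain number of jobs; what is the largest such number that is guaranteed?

The 19 workers are the holes and the 208 jobs are the pigeons.
If every worker held at most 10 jobs, the total would be at most 19 × 10 = 190, which is less than 208.
So some worker holds at least ⌈208/19⌉ = 11 jobs.

11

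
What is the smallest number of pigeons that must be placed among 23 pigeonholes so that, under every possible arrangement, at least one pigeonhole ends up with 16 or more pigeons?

With 345 pigeons one could put exactly 15 in each of the 23 pigeonholes, and no pigeonhole would reach 16.
By pigeonhole, one more pigeon must land in a pigeonhole that already has 15, giving it 16.
So 23 × 15 + 1 = 346 pigeons are required.

346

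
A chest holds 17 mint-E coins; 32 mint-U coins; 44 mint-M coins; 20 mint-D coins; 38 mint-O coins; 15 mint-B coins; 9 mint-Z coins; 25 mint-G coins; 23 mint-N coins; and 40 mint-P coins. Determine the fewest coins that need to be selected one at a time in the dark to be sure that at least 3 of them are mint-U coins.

In the worst case for collecting mint-U coins, every non-mint-U coin comes out first.
There are 17 + 44 + 20 + 38 + 15 + 9 + 25 + 23 + 40 = 231 non-mint-U coins altogether.
After those, each further coin must be mint-U, so 231 + 3 = 234 draws guarantee 3 mint-U coins.

234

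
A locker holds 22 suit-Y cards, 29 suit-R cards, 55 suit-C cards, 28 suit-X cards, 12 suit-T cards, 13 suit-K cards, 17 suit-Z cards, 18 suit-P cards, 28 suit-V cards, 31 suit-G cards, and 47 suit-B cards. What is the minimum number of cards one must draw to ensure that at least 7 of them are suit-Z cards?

In the worst case for collecting suit-Z cards, every non-suit-Z card comes out first.
There are 22 + 29 + 55 + 28 + 12 + 13 + 18 + 28 + 31 + 47 = 283 non-suit-Z cards altogether.
After those, each further card must be suit-Z, so 283 + 7 = 290 draws guarantee 7 suit-Z cards.

290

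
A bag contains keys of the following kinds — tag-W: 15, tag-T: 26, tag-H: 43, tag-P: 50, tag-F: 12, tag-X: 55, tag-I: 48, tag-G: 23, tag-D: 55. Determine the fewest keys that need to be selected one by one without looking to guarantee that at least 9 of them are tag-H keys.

293

In the worst case for collecting tag-H keys, every non-tag-H key comes out first.
There are 15 + 26 + 50 + 12 + 55 + 48 + 23 + 55 = 284 non-tag-H keys altogether.
After those, each further key must be tag-H, so 284 + 9 = 293 draws guarantee 9 tag-H keys.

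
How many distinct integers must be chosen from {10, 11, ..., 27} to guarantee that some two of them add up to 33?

A set avoiding the sum 33 can contain at most one of each pair {x, 33−x}, plus the 4 elements whose complement lies outside the range.
The integers 17, …, 27 (11 of them) are such a set: any two sum to at least 17+18 = 35 > 33.
By pigeonhole, any 12th integer completes one of the 7 pairs, so 12 choices force a sum of 33.

12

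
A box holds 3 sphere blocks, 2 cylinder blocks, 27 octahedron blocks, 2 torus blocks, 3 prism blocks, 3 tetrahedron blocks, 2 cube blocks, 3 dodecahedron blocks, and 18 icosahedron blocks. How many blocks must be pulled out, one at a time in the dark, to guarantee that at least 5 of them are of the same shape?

27

An adversary could hand out at most 4 blocks per shape (7 shapes run out sooner): 3 + 2 + 4 + 2 + 3 + 3 + 2 + 3 + 4 = 26 blocks and still no shape has 5.
By pigeonhole, one more block lands in a shape already at 4, so 27 draws are enough and 26 are not.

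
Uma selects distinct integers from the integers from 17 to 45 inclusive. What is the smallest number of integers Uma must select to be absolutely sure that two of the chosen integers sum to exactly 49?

Two chosen integers sum to 49 exactly when both halves of some pair {x, 49−x} with 17 ≤ x ≤ 49−x ≤ 32 are chosen — 8 such pairs.
The remaining 13 elements (those with no distinct partner in range) can never complete a 49-sum, so the worst case takes all of them and one from each pair: 13 + 8 = 21.
By pigeonhole, the 22nd integer has to be the second member of some pair, so 21 + 1 = 22.

22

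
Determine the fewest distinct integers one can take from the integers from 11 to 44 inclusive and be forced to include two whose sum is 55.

18

A set avoiding the sum 55 can contain at most one of each pair {x, 55−x}.
The integers 28, …, 44 (17 of them) are such a set: any two sum to at least 28+29 = 57 > 55.
Pigeonhole: any 18th integer completes one of the 17 pairs, so 18 choices force a sum of 55.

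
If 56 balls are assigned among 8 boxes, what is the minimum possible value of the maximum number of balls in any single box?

The 8 boxes are the holes and the 56 balls are the pigeons.
If every box held at most 6 balls, the total would be at most 8 × 6 = 48, which is less than 56.
So some box holds at least ⌈56/8⌉ = 7 balls.

7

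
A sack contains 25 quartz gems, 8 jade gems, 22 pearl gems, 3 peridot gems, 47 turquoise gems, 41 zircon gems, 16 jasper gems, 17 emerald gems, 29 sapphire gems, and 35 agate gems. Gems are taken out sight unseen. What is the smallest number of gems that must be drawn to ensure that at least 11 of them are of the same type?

An adversary could hand out at most 10 gems per type (jade, peridot run out sooner): 10 + 8 + 10 + 3 + 10 + 10 + 10 + 10 + 10 + 10 = 91 gems and still no type has 11.
By pigeonhole, one more gem lands in a type already at 10, so 92 draws are enough and 91 are not.

92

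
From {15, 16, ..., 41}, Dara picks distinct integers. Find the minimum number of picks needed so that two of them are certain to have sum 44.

21

Two chosen integers sum to 44 exactly when both halves of some pair {x, 44−x} with 15 ≤ x ≤ 44−x ≤ 29 are chosen — 7 such pairs.
The remaining 13 elements (those with no distinct partner in range) can never complete a 44-sum, so the worst case takes all of them and one from each pair: 13 + 7 = 20.
By the pigeonhole principle, the 21st integer has to be the second member of some pair, so 20 + 1 = 21.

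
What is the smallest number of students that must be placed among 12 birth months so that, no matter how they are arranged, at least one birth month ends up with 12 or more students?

With 132 students one could put exactly 11 in each of the 12 birth months, and no birth month would reach 12.
Pigeonhole: one more student must land in a birth month that already has 11, giving it 12.
So 12 × 11 + 1 = 133 students are required.

133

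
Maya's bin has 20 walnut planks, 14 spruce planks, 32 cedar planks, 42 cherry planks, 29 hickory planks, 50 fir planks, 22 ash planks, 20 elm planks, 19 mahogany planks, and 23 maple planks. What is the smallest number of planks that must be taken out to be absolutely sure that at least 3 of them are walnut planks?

In the worst case for collecting walnut planks, every non-walnut plank comes out first.
There are 14 + 32 + 42 + 29 + 50 + 22 + 20 + 19 + 23 = 251 non-walnut planks altogether.
After those, each further plank must be walnut, so 251 + 3 = 254 draws guarantee 3 walnut planks.

254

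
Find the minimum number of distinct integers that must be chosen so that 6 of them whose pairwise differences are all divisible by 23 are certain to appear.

Integers whose pairwise differences are multiples of 23 are exactly those sharing a remainder mod 23. The 23 residue classes mod 23 are the pigeonholes.
With 115 integers one could put 5 in each residue class and have no class reach 6.
The 116th integer pushes some class to 6, so 23·5 + 1 = 116.

116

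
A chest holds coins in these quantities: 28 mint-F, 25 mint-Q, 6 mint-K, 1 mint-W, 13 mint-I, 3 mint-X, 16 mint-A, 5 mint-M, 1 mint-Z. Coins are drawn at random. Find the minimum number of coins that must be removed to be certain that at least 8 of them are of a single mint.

45

The 9 mints are the holes; the coins drawn are the pigeons.
To avoid 8 of any one mint, the worst case takes at most 7 of each mint, or every coin of a mint that has fewer than 7.
That gives 7 + 7 + 6 + 1 + 7 + 3 + 7 + 5 + 1 = 44 coins with no mint reaching 8.
The next coin forces some mint to 8, so 44 + 1 = 45.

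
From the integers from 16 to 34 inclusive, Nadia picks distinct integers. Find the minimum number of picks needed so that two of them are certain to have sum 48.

12

A set avoiding the sum 48 can contain at most one of each pair {x, 48−x}, plus the 3 elements whose complement lies outside the range or equal to its own complement.
The integers 24, …, 34 (11 of them) are such a set: any two sum to at least 24+25 = 49 > 48.
Any 12th integer completes one of the 8 pairs, so 12 choices force a sum of 48.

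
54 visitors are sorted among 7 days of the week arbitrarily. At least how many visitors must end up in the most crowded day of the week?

By the pigeonhole principle, the 7 days of the week are the holes and the 54 visitors are the pigeons.
If every day of the week held at most 7 visitors, the total would be at most 7 × 7 = 49, which is less than 54.
So some day of the week holds at least ⌈54/7⌉ = 8 visitors.

8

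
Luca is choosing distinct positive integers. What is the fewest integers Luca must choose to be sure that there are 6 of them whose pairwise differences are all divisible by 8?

41

Integers whose pairwise differences are multiples of 8 are exactly those sharing a remainder mod 8. By the pigeonhole principle, the 8 residue classes mod 8 are the pigeonholes.
With 40 integers one could put 5 in each residue class and have no class reach 6.
The 41st integer pushes some class to 6, so 8·5 + 1 = 41.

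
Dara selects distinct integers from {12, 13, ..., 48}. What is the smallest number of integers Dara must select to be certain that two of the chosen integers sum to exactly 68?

24

A set avoiding the sum 68 can contain at most one of each pair {x, 68−x}, plus the 9 elements whose complement lies outside the range or equal to its own complement.
The integers 12, …, 34 (23 of them) are such a set: any two sum to at least 12+13 = 25 and at most 33+34 = 67 < 68.
By the pigeonhole principle, any 24th integer completes one of the 14 pairs, so 24 choices force a sum of 68.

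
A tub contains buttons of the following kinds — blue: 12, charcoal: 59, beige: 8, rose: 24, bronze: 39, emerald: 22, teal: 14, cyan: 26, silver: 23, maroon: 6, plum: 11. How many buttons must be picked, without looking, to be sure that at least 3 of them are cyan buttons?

221

In the worst case for collecting cyan buttons, every non-cyan button comes out first.
There are 12 + 59 + 8 + 24 + 39 + 22 + 14 + 23 + 6 + 11 = 218 non-cyan buttons altogether.
After those, each further button must be cyan, so 218 + 3 = 221 draws guarantee 3 cyan buttons.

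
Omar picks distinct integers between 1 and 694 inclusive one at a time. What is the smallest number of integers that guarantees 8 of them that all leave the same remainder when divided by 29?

The 29 residue classes mod 29 are the pigeonholes.
With 203 integers one could put 7 in each residue class and have no class reach 8.
The 204th integer pushes some class to 8, so 29·7 + 1 = 204.

204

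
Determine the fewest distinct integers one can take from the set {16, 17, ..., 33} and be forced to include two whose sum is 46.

12

Group the elements by complementary pair {x, 46−x}: {16,30}, {17,29}, {18,28}, …, giving 7 two-element pairs, the single value 23 (it cannot pair with itself since the integers are distinct), and 3 integers whose partner 46−x falls outside [16,33].
Treating each of those 11 groups as a pigeonhole, one can pick one integer per group — 11 integers — with no two summing to 46.
The 12th integer lands in an occupied pair, forcing a sum of 46.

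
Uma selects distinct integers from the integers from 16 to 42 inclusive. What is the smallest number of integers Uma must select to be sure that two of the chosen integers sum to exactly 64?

18

A set avoiding the sum 64 can contain at most one of each pair {x, 64−x}, plus the 7 elements whose complement lies outside the range or equal to its own complement.
The integers 16, …, 32 (17 of them) are such a set: any two sum to at least 16+17 = 33 and at most 31+32 = 63 < 64.
Any 18th integer completes one of the 10 pairs, so 18 choices force a sum of 64.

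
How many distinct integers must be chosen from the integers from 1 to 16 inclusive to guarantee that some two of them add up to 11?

A set avoiding the sum 11 can contain at most one of each pair {x, 11−x}, plus the 6 elements whose complement lies outside the range.
The integers 6, …, 16 (11 of them) are such a set: any two sum to at least 6+7 = 13 > 11.
By the pigeonhole principle, any 12th integer completes one of the 5 pairs, so 12 choices force a sum of 11.

12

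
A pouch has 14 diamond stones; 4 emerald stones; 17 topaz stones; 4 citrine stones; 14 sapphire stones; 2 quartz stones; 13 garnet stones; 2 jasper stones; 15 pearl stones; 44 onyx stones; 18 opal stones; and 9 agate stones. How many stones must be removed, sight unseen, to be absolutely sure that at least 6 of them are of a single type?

53

Pigeonhole: the 12 types are the holes; the stones drawn are the pigeons.
To avoid 6 of any one type, the worst case takes at most 5 of each type, or every stone of a type that has fewer than 5.
That gives 5 + 4 + 5 + 4 + 5 + 2 + 5 + 2 + 5 + 5 + 5 + 5 = 52 stones with no type reaching 6.
The next stone forces some type to 6, so 52 + 1 = 53.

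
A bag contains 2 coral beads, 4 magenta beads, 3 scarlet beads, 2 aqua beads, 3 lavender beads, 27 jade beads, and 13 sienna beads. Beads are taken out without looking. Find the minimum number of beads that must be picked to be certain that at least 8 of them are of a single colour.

29

Pigeonhole: the 7 colours are the holes; the beads drawn are the pigeons.
To avoid 8 of any one colour, the worst case takes at most 7 of each colour, or every bead of a colour that has fewer than 7.
That gives 2 + 4 + 3 + 2 + 3 + 7 + 7 = 28 beads with no colour reaching 8.
The next bead forces some colour to 8, so 28 + 1 = 29.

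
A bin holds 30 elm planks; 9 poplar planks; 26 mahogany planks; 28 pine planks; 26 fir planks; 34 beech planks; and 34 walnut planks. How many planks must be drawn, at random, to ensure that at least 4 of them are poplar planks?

In the worst case for collecting poplar planks, every non-poplar plank comes out first.
There are 30 + 26 + 28 + 26 + 34 + 34 = 178 non-poplar planks altogether.
After those, each further plank must be poplar, so 178 + 4 = 182 draws guarantee 4 poplar planks.

182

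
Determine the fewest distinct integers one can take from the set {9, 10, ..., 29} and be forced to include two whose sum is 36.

13

A set avoiding the sum 36 can contain at most one of each pair {x, 36−x}, plus the 3 elements whose complement lies outside the range or equal to its own complement.
The integers 18, …, 29 (12 of them) are such a set: any two sum to at least 18+19 = 37 > 36.
Any 13th integer completes one of the 9 pairs, so 13 choices force a sum of 36.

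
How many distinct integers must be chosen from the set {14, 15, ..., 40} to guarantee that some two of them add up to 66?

21

Two chosen integers sum to 66 exactly when both halves of some pair {x, 66−x} with 26 ≤ x ≤ 66−x ≤ 40 are chosen — 7 such pairs.
The remaining 13 elements (those with no distinct partner in range) can never complete a 66-sum, so the worst case takes all of them and one from each pair: 13 + 7 = 20.
By pigeonhole, the 21st integer has to be the second member of some pair, so 20 + 1 = 21.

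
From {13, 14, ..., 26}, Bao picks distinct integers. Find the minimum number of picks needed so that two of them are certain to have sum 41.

Group the elements by complementary pair {x, 41−x}: {15,26}, {16,25}, {17,24}, …, giving 6 two-element pairs and 2 integers whose partner 41−x falls outside [13,26].
Pigeonhole: treating each of those 8 groups as a pigeonhole, one can pick one integer per group — 8 integers — with no two summing to 41.
The 9th integer lands in an occupied pair, forcing a sum of 41.

9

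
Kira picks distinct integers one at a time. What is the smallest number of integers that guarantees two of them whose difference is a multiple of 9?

10

Integers whose pairwise differences are multiples of 9 are exactly those sharing a remainder mod 9. By pigeonhole, the 9 residue classes mod 9 are the pigeonholes.
With 9 integers one could put 1 in each residue class and have no class reach 2.
The 10th integer pushes some class to 2, so 9·1 + 1 = 10.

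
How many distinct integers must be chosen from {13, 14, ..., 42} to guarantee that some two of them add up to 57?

17

Group the elements by complementary pair {x, 57−x}: {15,42}, {16,41}, {17,40}, …, giving 14 two-element pairs and 2 integers whose partner 57−x falls outside [13,42].
By the pigeonhole principle, treating each of those 16 groups as a pigeonhole, one can pick one integer per group — 16 integers — with no two summing to 57.
The 17th integer lands in an occupied pair, forcing a sum of 57.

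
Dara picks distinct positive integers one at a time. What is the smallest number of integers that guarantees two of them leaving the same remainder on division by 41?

The 41 residue classes mod 41 are the pigeonholes.
With 41 integers one could put 1 in each residue class and have no class reach 2.
The 42nd integer pushes some class to 2, so 41·1 + 1 = 42.

42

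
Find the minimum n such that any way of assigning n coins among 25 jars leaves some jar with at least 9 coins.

With 200 coins one could put exactly 8 in each of the 25 jars, and no jar would reach 9.
Pigeonhole: one more coin must land in a jar that already has 8, giving it 9.
So 25 × 8 + 1 = 201 coins are required.

201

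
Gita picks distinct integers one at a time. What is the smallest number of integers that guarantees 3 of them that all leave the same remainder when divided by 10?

The 10 residue classes mod 10 are the pigeonholes.
With 20 integers one could put 2 in each residue class and have no class reach 3.
The 21st integer pushes some class to 3, so 10·2 + 1 = 21.

21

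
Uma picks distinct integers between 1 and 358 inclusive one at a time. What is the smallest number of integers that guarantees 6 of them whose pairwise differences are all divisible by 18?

91

Integers whose pairwise differences are multiples of 18 are exactly those sharing a remainder mod 18. The 18 residue classes mod 18 are the pigeonholes.
With 90 integers one could put 5 in each residue class and have no class reach 6.
The 91st integer pushes some class to 6, so 18·5 + 1 = 91.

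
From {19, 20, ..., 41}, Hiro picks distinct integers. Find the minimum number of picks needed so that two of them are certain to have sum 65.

Group the elements by complementary pair {x, 65−x}: {24,41}, {25,40}, {26,39}, …, giving 9 two-element pairs and 5 integers whose partner 65−x falls outside [19,41].
Treating each of those 14 groups as a pigeonhole, one can pick one integer per group — 14 integers — with no two summing to 65.
The 15th integer lands in an occupied pair, forcing a sum of 65.

15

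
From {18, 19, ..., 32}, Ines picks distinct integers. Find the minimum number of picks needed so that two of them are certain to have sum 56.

12

Group the elements by complementary pair {x, 56−x}: {24,32}, {25,31}, {26,30}, …, giving 4 two-element pairs, the single value 28 (it cannot pair with itself since the integers are distinct), and 6 integers whose partner 56−x falls outside [18,32].
Treating each of those 11 groups as a pigeonhole, one can pick one integer per group — 11 integers — with no two summing to 56.
The 12th integer lands in an occupied pair, forcing a sum of 56.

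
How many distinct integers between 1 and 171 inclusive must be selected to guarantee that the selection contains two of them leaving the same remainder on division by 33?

The 33 residue classes mod 33 are the pigeonholes.
With 33 integers one could put 1 in each residue class and have no class reach 2.
The 34th integer pushes some class to 2, so 33·1 + 1 = 34.

34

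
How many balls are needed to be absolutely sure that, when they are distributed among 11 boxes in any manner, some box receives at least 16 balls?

166

With 165 balls one could put exactly 15 in each of the 11 boxes, and no box would reach 16.
By pigeonhole, one more ball must land in a box that already has 15, giving it 16.
So 11 × 15 + 1 = 166 balls are required.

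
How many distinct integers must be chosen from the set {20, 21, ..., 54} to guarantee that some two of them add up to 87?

25

A set avoiding the sum 87 can contain at most one of each pair {x, 87−x}, plus the 13 elements whose complement lies outside the range.
The integers 20, …, 43 (24 of them) are such a set: any two sum to at least 20+21 = 41 and at most 42+43 = 85 < 87.
Pigeonhole: any 25th integer completes one of the 11 pairs, so 25 choices force a sum of 87.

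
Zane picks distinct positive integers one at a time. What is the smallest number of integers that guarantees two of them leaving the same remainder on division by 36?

37

The 36 residue classes mod 36 are the pigeonholes.
With 36 integers one could put 1 in each residue class and have no class reach 2.
The 37th integer pushes some class to 2, so 36·1 + 1 = 37.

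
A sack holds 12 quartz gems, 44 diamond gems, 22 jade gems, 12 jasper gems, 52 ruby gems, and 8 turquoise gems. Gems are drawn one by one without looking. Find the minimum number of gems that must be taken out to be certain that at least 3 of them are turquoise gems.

In the worst case for collecting turquoise gems, every non-turquoise gem comes out first.
There are 12 + 44 + 22 + 12 + 52 = 142 non-turquoise gems altogether.
After those, each further gem must be turquoise, so 142 + 3 = 145 draws guarantee 3 turquoise gems.

145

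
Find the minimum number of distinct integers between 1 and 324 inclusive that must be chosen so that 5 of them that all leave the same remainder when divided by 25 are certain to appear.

101

The 25 residue classes mod 25 are the pigeonholes.
With 100 integers one could put 4 in each residue class and have no class reach 5.
The 101st integer pushes some class to 5, so 25·4 + 1 = 101.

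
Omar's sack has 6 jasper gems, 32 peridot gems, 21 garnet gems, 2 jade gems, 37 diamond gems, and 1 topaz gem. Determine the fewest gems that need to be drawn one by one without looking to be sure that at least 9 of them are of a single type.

The 6 types are the holes; the gems drawn are the pigeons.
To avoid 9 of any one type, the worst case takes at most 8 of each type, or every gem of a type that has fewer than 8.
That gives 6 + 8 + 8 + 2 + 8 + 1 = 33 gems with no type reaching 9.
The next gem forces some type to 9, so 33 + 1 = 34.

34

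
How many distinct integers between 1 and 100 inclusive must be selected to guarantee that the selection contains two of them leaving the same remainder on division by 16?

17

The 16 residue classes mod 16 are the pigeonholes.
With 16 integers one could put 1 in each residue class and have no class reach 2.
The 17th integer pushes some class to 2, so 16·1 + 1 = 17.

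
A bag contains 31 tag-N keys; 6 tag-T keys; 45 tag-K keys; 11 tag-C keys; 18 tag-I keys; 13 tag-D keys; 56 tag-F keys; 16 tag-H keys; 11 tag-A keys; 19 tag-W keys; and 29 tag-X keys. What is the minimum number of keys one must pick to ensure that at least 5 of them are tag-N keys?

In the worst case for collecting tag-N keys, every non-tag-N key comes out first.
There are 6 + 45 + 11 + 18 + 13 + 56 + 16 + 11 + 19 + 29 = 224 non-tag-N keys altogether.
After those, each further key must be tag-N, so 224 + 5 = 229 draws guarantee 5 tag-N keys.

229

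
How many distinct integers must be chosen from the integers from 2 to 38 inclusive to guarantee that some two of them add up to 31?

A set avoiding the sum 31 can contain at most one of each pair {x, 31−x}, plus the 9 elements whose complement lies outside the range.
The integers 16, …, 38 (23 of them) are such a set: any two sum to at least 16+17 = 33 > 31.
Any 24th integer completes one of the 14 pairs, so 24 choices force a sum of 31.

24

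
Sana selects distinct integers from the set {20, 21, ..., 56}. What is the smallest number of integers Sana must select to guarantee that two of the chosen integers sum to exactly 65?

25

Two chosen integers sum to 65 exactly when both halves of some pair {x, 65−x} with 20 ≤ x ≤ 65−x ≤ 45 are chosen — 13 such pairs.
The remaining 11 elements (those with no distinct partner in range) can never complete a 65-sum, so the worst case takes all of them and one from each pair: 11 + 13 = 24.
Pigeonhole: the 25th integer has to be the second member of some pair, so 24 + 1 = 25.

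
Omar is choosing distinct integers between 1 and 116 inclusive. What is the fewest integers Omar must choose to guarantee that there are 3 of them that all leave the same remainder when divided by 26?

53

Pigeonhole: the 26 residue classes mod 26 are the pigeonholes.
With 52 integers one could put 2 in each residue class and have no class reach 3.
The 53rd integer pushes some class to 3, so 26·2 + 1 = 53.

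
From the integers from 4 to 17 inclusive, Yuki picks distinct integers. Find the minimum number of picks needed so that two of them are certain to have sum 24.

10

Group the elements by complementary pair {x, 24−x}: {7,17}, {8,16}, {9,15}, …, giving 5 two-element pairs, the single value 12 (it cannot pair with itself since the integers are distinct), and 3 integers whose partner 24−x falls outside [4,17].
Treating each of those 9 groups as a pigeonhole, one can pick one integer per group — 9 integers — with no two summing to 24.
The 10th integer lands in an occupied pair, forcing a sum of 24.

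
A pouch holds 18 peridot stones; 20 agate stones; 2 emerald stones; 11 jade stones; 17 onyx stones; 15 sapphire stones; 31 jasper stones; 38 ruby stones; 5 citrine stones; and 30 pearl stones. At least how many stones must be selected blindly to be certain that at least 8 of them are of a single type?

64

An adversary could hand out at most 7 stones per type (emerald, citrine run out sooner): 7 + 7 + 2 + 7 + 7 + 7 + 7 + 7 + 5 + 7 = 63 stones and still no type has 8.
Pigeonhole: one more stone lands in a type already at 7, so 64 draws are enough and 63 are not.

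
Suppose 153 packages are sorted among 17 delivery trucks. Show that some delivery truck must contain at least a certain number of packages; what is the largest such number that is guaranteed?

9

The 17 delivery trucks are the holes and the 153 packages are the pigeons.
If every delivery truck held at most 8 packages, the total would be at most 17 × 8 = 136, which is less than 153.
So some delivery truck holds at least ⌈153/17⌉ = 9 packages.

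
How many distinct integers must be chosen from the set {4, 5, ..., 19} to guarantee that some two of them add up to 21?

Group the elements by complementary pair {x, 21−x}: {4,17}, {5,16}, {6,15}, …, giving 7 two-element pairs and 2 integers whose partner 21−x falls outside [4,19].
By the pigeonhole principle, treating each of those 9 groups as a pigeonhole, one can pick one integer per group — 9 integers — with no two summing to 21.
The 10th integer lands in an occupied pair, forcing a sum of 21.

10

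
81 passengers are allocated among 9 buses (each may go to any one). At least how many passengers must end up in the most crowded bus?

The 9 buses are the holes and the 81 passengers are the pigeons.
If every bus held at most 8 passengers, the total would be at most 9 × 8 = 72, which is less than 81.
So some bus holds at least ⌈81/9⌉ = 9 passengers.

9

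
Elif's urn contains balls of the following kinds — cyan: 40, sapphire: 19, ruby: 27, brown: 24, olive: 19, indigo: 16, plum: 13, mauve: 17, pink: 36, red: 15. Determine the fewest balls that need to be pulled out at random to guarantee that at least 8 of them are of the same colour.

71

Put each drawn ball into a box by colour. The largest draw with every box below 8 takes min(count, 7) from each colour.
Σ min(cᵢ, 7) = 7 + 7 + 7 + 7 + 7 + 7 + 7 + 7 + 7 + 7 = 70.
Draw number 70 + 1 = 71 must push one box to 8.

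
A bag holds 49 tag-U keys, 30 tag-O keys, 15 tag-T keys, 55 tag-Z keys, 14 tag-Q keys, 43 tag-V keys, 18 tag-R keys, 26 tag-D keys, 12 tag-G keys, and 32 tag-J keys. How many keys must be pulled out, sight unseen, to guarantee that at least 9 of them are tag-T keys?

288

In the worst case for collecting tag-T keys, every non-tag-T key comes out first.
There are 49 + 30 + 55 + 14 + 43 + 18 + 26 + 12 + 32 = 279 non-tag-T keys altogether.
After those, each further key must be tag-T, so 279 + 9 = 288 draws guarantee 9 tag-T keys.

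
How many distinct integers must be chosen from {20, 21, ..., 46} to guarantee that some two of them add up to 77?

20

A set avoiding the sum 77 can contain at most one of each pair {x, 77−x}, plus the 11 elements whose complement lies outside the range.
The integers 20, …, 38 (19 of them) are such a set: any two sum to at least 20+21 = 41 and at most 37+38 = 75 < 77.
Any 20th integer completes one of the 8 pairs, so 20 choices force a sum of 77.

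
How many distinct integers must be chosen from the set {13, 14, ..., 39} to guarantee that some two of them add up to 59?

18

A set avoiding the sum 59 can contain at most one of each pair {x, 59−x}, plus the 7 elements whose complement lies outside the range.
The integers 13, …, 29 (17 of them) are such a set: any two sum to at least 13+14 = 27 and at most 28+29 = 57 < 59.
By the pigeonhole principle, any 18th integer completes one of the 10 pairs, so 18 choices force a sum of 59.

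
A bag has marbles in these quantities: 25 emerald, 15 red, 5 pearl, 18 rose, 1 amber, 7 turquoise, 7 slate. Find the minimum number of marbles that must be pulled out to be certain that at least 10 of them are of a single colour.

The 7 colours are the holes; the marbles drawn are the pigeons.
To avoid 10 of any one colour, the worst case takes at most 9 of each colour, or every marble of a colour that has fewer than 9.
That gives 9 + 9 + 5 + 9 + 1 + 7 + 7 = 47 marbles with no colour reaching 10.
The next marble forces some colour to 10, so 47 + 1 = 48.

48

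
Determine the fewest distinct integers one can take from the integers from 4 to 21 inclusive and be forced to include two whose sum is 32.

14

Two chosen integers sum to 32 exactly when both halves of some pair {x, 32−x} with 11 ≤ x ≤ 32−x ≤ 21 are chosen — 5 such pairs.
The remaining 8 elements (those with no distinct partner in range) can never complete a 32-sum, so the worst case takes all of them and one from each pair: 8 + 5 = 13.
Pigeonhole: the 14th integer has to be the second member of some pair, so 13 + 1 = 14.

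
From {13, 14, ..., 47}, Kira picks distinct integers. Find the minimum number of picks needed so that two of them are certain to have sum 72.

25

Group the elements by complementary pair {x, 72−x}: {25,47}, {26,46}, {27,45}, …, giving 11 two-element pairs, the single value 36 (it cannot pair with itself since the integers are distinct), and 12 integers whose partner 72−x falls outside [13,47].
By the pigeonhole principle, treating each of those 24 groups as a pigeonhole, one can pick one integer per group — 24 integers — with no two summing to 72.
The 25th integer lands in an occupied pair, forcing a sum of 72.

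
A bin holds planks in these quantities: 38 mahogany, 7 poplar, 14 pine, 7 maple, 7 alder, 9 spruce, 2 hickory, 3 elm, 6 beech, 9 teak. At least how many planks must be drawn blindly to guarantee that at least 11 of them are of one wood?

The 10 woods are the holes; the planks drawn are the pigeons.
To avoid 11 of any one wood, the worst case takes at most 10 of each wood, or every plank of a wood that has fewer than 10.
That gives 10 + 7 + 10 + 7 + 7 + 9 + 2 + 3 + 6 + 9 = 70 planks with no wood reaching 11.
The next plank forces some wood to 11, so 70 + 1 = 71.

71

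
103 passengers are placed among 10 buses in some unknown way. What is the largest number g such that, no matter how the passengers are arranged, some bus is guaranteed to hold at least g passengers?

11

Pigeonhole: the 10 buses are the holes and the 103 passengers are the pigeons.
If every bus held at most 10 passengers, the total would be at most 10 × 10 = 100, which is less than 103.
So some bus holds at least ⌈103/10⌉ = 11 passengers.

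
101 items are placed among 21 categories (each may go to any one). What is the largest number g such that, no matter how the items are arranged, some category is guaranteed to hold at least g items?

By pigeonhole, the 21 categories are the holes and the 101 items are the pigeons.
If every category held at most 4 items, the total would be at most 21 × 4 = 84, which is less than 101.
So some category holds at least ⌈101/21⌉ = 5 items.

5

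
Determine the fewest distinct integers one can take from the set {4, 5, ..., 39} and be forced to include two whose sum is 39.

Group the elements by complementary pair {x, 39−x}: {4,35}, {5,34}, {6,33}, …, giving 16 two-element pairs and 4 integers whose partner 39−x falls outside [4,39].
Treating each of those 20 groups as a pigeonhole, one can pick one integer per group — 20 integers — with no two summing to 39.
The 21st integer lands in an occupied pair, forcing a sum of 39.

21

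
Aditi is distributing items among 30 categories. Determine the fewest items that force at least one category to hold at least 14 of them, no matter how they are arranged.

With 390 items one could put exactly 13 in each of the 30 categories, and no category would reach 14.
By pigeonhole, one more item must land in a category that already has 13, giving it 14.
So 30 × 13 + 1 = 391 items are required.

391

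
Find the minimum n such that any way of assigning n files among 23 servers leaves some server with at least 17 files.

369

With 368 files one could put exactly 16 in each of the 23 servers, and no server would reach 17.
One more file must land in a server that already has 16, giving it 17.
So 23 × 16 + 1 = 369 files are required.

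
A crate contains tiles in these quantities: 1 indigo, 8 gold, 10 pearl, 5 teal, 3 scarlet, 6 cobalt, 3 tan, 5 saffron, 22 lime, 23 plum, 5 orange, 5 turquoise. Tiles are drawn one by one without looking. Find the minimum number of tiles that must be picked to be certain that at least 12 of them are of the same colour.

By pigeonhole, the 12 colours are the holes; the tiles drawn are the pigeons.
To avoid 12 of any one colour, the worst case takes at most 11 of each colour, or every tile of a colour that has fewer than 11.
That gives 1 + 8 + 10 + 5 + 3 + 6 + 3 + 5 + 11 + 11 + 5 + 5 = 73 tiles with no colour reaching 12.
The next tile forces some colour to 12, so 73 + 1 = 74.

74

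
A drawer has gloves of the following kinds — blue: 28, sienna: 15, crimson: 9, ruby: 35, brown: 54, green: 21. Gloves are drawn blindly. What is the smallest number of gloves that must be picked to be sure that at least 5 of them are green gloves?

In the worst case for collecting green gloves, every non-green glove comes out first.
There are 28 + 15 + 9 + 35 + 54 = 141 non-green gloves altogether.
After those, each further glove must be green, so 141 + 5 = 146 draws guarantee 5 green gloves.

146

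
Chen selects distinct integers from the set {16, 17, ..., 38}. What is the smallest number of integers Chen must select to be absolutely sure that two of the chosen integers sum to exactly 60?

Two chosen integers sum to 60 exactly when both halves of some pair {x, 60−x} with 22 ≤ x ≤ 60−x ≤ 38 are chosen — 8 such pairs.
The remaining 7 elements (those with no distinct partner in range) can never complete a 60-sum, so the worst case takes all of them and one from each pair: 7 + 8 = 15.
The 16th integer has to be the second member of some pair, so 15 + 1 = 16.

16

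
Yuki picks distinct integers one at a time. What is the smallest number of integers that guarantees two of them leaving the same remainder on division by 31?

The 31 residue classes mod 31 are the pigeonholes.
With 31 integers one could put 1 in each residue class and have no class reach 2.
The 32nd integer pushes some class to 2, so 31·1 + 1 = 32.

32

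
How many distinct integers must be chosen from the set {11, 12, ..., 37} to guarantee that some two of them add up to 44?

17

Group the elements by complementary pair {x, 44−x}: {11,33}, {12,32}, {13,31}, …, giving 11 two-element pairs, the single value 22 (it cannot pair with itself since the integers are distinct), and 4 integers whose partner 44−x falls outside [11,37].
Treating each of those 16 groups as a pigeonhole, one can pick one integer per group — 16 integers — with no two summing to 44.
The 17th integer lands in an occupied pair, forcing a sum of 44.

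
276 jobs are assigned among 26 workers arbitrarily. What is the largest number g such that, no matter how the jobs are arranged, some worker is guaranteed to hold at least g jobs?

The 26 workers are the holes and the 276 jobs are the pigeons.
If every worker held at most 10 jobs, the total would be at most 26 × 10 = 260, which is less than 276.
So some worker holds at least ⌈276/26⌉ = 11 jobs.

11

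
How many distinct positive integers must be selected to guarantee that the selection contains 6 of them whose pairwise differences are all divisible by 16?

81

Integers whose pairwise differences are multiples of 16 are exactly those sharing a remainder mod 16. Pigeonhole: the 16 residue classes mod 16 are the pigeonholes.
With 80 integers one could put 5 in each residue class and have no class reach 6.
The 81st integer pushes some class to 6, so 16·5 + 1 = 81.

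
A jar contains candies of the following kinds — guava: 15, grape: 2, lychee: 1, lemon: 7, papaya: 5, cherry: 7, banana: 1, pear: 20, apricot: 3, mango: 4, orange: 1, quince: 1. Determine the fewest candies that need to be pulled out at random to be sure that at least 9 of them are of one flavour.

49

By pigeonhole, the 12 flavours are the holes; the candies drawn are the pigeons.
To avoid 9 of any one flavour, the worst case takes at most 8 of each flavour, or every candy of a flavour that has fewer than 8.
That gives 8 + 2 + 1 + 7 + 5 + 7 + 1 + 8 + 3 + 4 + 1 + 1 = 48 candies with no flavour reaching 9.
The next candy forces some flavour to 9, so 48 + 1 = 49.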